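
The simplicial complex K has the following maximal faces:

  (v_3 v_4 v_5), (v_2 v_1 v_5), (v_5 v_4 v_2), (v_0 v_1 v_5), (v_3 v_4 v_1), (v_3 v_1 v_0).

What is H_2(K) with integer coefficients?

Order the vertices as v_0 < v_1 < v_2 < v_3 < v_4 < v_5. Listing each simplex with vertices in this order, K has dimension 2 with simplices:

  0-simplices (6): [v_0], [v_1], [v_2], [v_3], [v_4], [v_5]
  1-simplices (12): [v_0,v_1], [v_0,v_3], [v_0,v_5], [v_1,v_2], [v_1,v_3], [v_1,v_4], [v_1,v_5], [v_2,v_4], [v_2,v_5], [v_3,v_4], [v_3,v_5], [v_4,v_5]
  2-simplices (6): [v_0,v_1,v_3], [v_0,v_1,v_5], [v_1,v_2,v_5], [v_1,v_3,v_4], [v_2,v_4,v_5], [v_3,v_4,v_5]

Hence C_0 ≅ Z^6, C_1 ≅ Z^12, C_2 ≅ Z^6.

Boundary ∂_1: C_1 → C_0 is given by ∂[p,q] = [q] − [p]. For instance
  ∂[v_4,v_5] = [v_5] − [v_4].
As a 6×12 matrix over Z this has rank 5, with invariant factors (1,1,1,1,1).

Boundary ∂_2: C_2 → C_1 sends each 2-simplex [p,q,r] to [q,r] − [p,r] + [p,q]. For instance
  ∂[v_2,v_4,v_5] = [v_4,v_5] − [v_2,v_5] + [v_2,v_4],
  ∂[v_3,v_4,v_5] = [v_4,v_5] − [v_3,v_5] + [v_3,v_4].
The 12×6 boundary matrix has rank 6 and Smith normal form diag(1,1,1,1,1,1).

Reading off H_k = ker ∂_k / im ∂_{k+1}:

  H_2: rank ker ∂_2 − rank ∂_3 = (6 − 6) − 0 = 0, and there is no ∂_3, so H_2 = 0.

(K is a triangulation of the cylinder S^1 x I.)

H_2 = 0.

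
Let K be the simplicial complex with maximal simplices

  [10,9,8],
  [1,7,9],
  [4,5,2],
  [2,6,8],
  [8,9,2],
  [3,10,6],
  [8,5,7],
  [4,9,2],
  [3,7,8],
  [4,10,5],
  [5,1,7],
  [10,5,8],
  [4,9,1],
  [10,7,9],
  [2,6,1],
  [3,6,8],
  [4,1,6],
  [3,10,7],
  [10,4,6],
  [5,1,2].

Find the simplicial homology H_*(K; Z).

We work with the vertex ordering 1 < 2 < 3 < 4 < 5 < 6 < 7 < 8 < 9 < 10. The simplices of K, each written with vertices in increasing order, are:

  0-simplices (10): [1], [2], [3], [4], [5], [6], [7], [8], [9], [10]
  1-simplices (30): (30 of them)
  2-simplices (20): (20 of them)

Hence C_0 ≅ Z^10, C_1 ≅ Z^30, C_2 ≅ Z^20.

The boundary map ∂_1: C_1 → C_0 sends each edge [p,q] (with p < q) to q − p.
The 10×30 boundary matrix has rank 9 and Smith normal form diag(1,1,1,1,1,1,1,1,1).

∂_2: C_2 → C_1 maps a triangle to the signed sum of its edges. For instance
  ∂[8,9,10] = [9,10] − [8,10] + [8,9],
  ∂[2,8,9] = [8,9] − [2,9] + [2,8].
The 30×20 boundary matrix has rank 20 and Smith normal form diag(1,1,1,1,1,1,1,1,1,1,1,1,1,1,1,1,1,1,1,2).

Now H_k = ker ∂_k / im ∂_{k+1}, so:

  H_0: rank C_0 − rank ∂_1 = 10 − 9 = 1, and the invariant factors of ∂_1 are all 1, so H_0 = Z.
  H_1: rank ker ∂_1 − rank ∂_2 = (30 − 9) − 20 = 1, and ∂_2 has invariant factor 2 > 1, so H_1 = Z ⊕ Z/2Z.
  H_2: rank ker ∂_2 − rank ∂_3 = (20 − 20) − 0 = 0, and there is no ∂_3, so H_2 = 0.

As a check, the Euler characteristic is 10 − 30 + 20 = 0, which agrees with 1 − 1 + 0 = 0.
(K is a triangulation of the Klein bottle.)

H_0 = Z,  H_1 = Z ⊕ Z/2Z,  H_2 = 0.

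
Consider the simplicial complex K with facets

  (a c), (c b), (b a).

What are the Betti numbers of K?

b_0 = 1, b_1 = 1.

Order the vertices as a < b < c. Listing each simplex with vertices in this order, K has dimension 1 with simplices:

  0-simplices (3): a, b, c
  1-simplices (3): ab, ac, bc

Hence C_0 ≅ Z^3, C_1 ≅ Z^3.

∂_1: C_1 → C_0 sends each edge [p,q] (with p < q) to q − p.
As a 3×3 matrix over Z this has rank 2, with invariant factors (1,1).

Computing H_k = (kernel of ∂_k) / (image of ∂_{k+1}):

  H_0: rank C_0 − rank ∂_1 = 3 − 2 = 1, and the invariant factors of ∂_1 are all 1, so H_0 = Z.
  H_1: rank ker ∂_1 − rank ∂_2 = (3 − 2) − 0 = 1, and there is no ∂_2, so H_1 = Z.

As a check, the Euler characteristic is 3 − 3 = 0, which agrees with 1 − 1 = 0.

Hence the Betti numbers are b_0 = 1, b_1 = 1.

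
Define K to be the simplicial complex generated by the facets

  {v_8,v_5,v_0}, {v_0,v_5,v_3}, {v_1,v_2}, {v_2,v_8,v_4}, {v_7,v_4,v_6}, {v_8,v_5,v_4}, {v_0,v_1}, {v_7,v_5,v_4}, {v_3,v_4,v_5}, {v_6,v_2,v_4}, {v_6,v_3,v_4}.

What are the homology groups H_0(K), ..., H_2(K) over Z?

Order the vertices as v_0 < v_1 < v_2 < v_3 < v_4 < v_5 < v_6 < v_7 < v_8. Listing each simplex with vertices in this order, K has dimension 2 with simplices:

  0-simplices (9): [v_0], [v_1], [v_2], [v_3], [v_4], [v_5], [v_6], [v_7], [v_8]
  1-simplices (18): (18 of them)
  2-simplices (9): [v_0,v_3,v_5], [v_0,v_5,v_8], [v_2,v_4,v_6], [v_2,v_4,v_8], [v_3,v_4,v_5], [v_3,v_4,v_6], [v_4,v_5,v_7], [v_4,v_5,v_8], [v_4,v_6,v_7]

giving chain groups C_0 ≅ Z^9, C_1 ≅ Z^18, C_2 ≅ Z^9.

The boundary map ∂_1: C_1 → C_0 maps an edge to its endpoints' difference, ∂[p,q] = q − p.
As a 9×18 matrix over Z this has rank 8, with invariant factors (1,1,1,1,1,1,1,1).

Boundary ∂_2: C_2 → C_1 sends each 2-simplex [p,q,r] to [q,r] − [p,r] + [p,q]. For instance
  ∂[v_2,v_4,v_8] = [v_4,v_8] − [v_2,v_8] + [v_2,v_4],
  ∂[v_3,v_4,v_5] = [v_4,v_5] − [v_3,v_5] + [v_3,v_4].
The resulting 18×9 matrix has rank 9, and its Smith normal form has invariant factors (1,1,1,1,1,1,1,1,1).

Now H_k = ker ∂_k / im ∂_{k+1}, so:

  H_0: rank C_0 − rank ∂_1 = 9 − 8 = 1, and the invariant factors of ∂_1 are all 1, so H_0 = Z.
  H_1: rank ker ∂_1 − rank ∂_2 = (18 − 8) − 9 = 1, and the invariant factors of ∂_2 are all 1, so H_1 = Z.
  H_2: rank ker ∂_2 − rank ∂_3 = (9 − 9) − 0 = 0, and there is no ∂_3, so H_2 = 0.

H_0 = Z,  H_1 = Z,  H_2 = 0.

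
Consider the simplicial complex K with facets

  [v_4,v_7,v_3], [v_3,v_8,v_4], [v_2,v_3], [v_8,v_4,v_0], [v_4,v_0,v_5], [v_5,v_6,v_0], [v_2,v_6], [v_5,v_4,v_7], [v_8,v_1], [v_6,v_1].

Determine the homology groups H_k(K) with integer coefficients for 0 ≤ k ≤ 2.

Fix the vertex order v_0 < v_1 < v_2 < v_3 < v_4 < v_5 < v_6 < v_7 < v_8 and write every simplex with vertices in increasing order. Then dim K = 2 and the simplices of K are:

  0-simplices (9): [v_0], [v_1], [v_2], [v_3], [v_4], [v_5], [v_6], [v_7], [v_8]
  1-simplices (16): (16 of them)
  2-simplices (6): [v_0,v_4,v_5], [v_0,v_4,v_8], [v_0,v_5,v_6], [v_3,v_4,v_7], [v_3,v_4,v_8], [v_4,v_5,v_7]

so the chain groups are C_0 ≅ Z^9, C_1 ≅ Z^16, C_2 ≅ Z^6.

The boundary map ∂_1: C_1 → C_0 maps an edge to its endpoints' difference, ∂[p,q] = q − p. For instance
  ∂[v_3,v_4] = [v_4] − [v_3].
As a 9×16 matrix over Z this has rank 8, with invariant factors (1,1,1,1,1,1,1,1).

The boundary map ∂_2: C_2 → C_1 sends each 2-simplex [p,q,r] to [q,r] − [p,r] + [p,q]. For instance
  ∂[v_0,v_4,v_8] = [v_4,v_8] − [v_0,v_8] + [v_0,v_4],
  ∂[v_0,v_4,v_5] = [v_4,v_5] − [v_0,v_5] + [v_0,v_4].
The resulting 16×6 matrix has rank 6, and its Smith normal form has invariant factors (1,1,1,1,1,1).

Reading off H_k = ker ∂_k / im ∂_{k+1}:

  H_0: rank C_0 − rank ∂_1 = 9 − 8 = 1, and the invariant factors of ∂_1 are all 1, so H_0 = Z.
  H_1: rank ker ∂_1 − rank ∂_2 = (16 − 8) − 6 = 2, and the invariant factors of ∂_2 are all 1, so H_1 = Z^2.
  H_2: rank ker ∂_2 − rank ∂_3 = (6 − 6) − 0 = 0, and there is no ∂_3, so H_2 = 0.

H_0 = Z,  H_1 = Z^2,  H_2 = 0.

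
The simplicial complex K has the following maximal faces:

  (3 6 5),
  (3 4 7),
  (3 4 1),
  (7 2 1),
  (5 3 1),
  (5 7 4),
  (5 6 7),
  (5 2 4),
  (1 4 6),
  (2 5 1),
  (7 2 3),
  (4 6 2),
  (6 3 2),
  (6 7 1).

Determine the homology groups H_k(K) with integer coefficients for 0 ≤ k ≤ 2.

Take the total order 1 < 2 < 3 < 4 < 5 < 6 < 7 on the vertex set. Then K (dimension 2) consists of the simplices:

  0-simplices (7): [1], [2], [3], [4], [5], [6], [7]
  1-simplices (21): [1,2], [1,3], [1,4], [1,5], [1,6], [1,7], [2,3], [2,4], [2,5], [2,6], [2,7], [3,4], [3,5], [3,6], [3,7], [4,5], [4,6], [4,7], [5,6], [5,7], [6,7]
  2-simplices (14): [1,2,5], [1,2,7], [1,3,4], [1,3,5], [1,4,6], [1,6,7], [2,3,6], [2,3,7], [2,4,5], [2,4,6], [3,4,7], [3,5,6], [4,5,7], [5,6,7]

so the chain groups are C_0 ≅ Z^7, C_1 ≅ Z^21, C_2 ≅ Z^14.

∂_1: C_1 → C_0 is given by ∂[p,q] = [q] − [p]. For instance
  ∂[1,2] = [2] − [1].
The resulting 7×21 matrix has rank 6, and its Smith normal form has invariant factors (1,1,1,1,1,1).

The boundary map ∂_2: C_2 → C_1 maps a triangle to the signed sum of its edges. For instance
  ∂[2,4,5] = [4,5] − [2,5] + [2,4],
  ∂[3,5,6] = [5,6] − [3,6] + [3,5].
The resulting 21×14 matrix has rank 13, and its Smith normal form has invariant factors (1,1,1,1,1,1,1,1,1,1,1,1,1).

Reading off H_k = ker ∂_k / im ∂_{k+1}:

  H_0: rank C_0 − rank ∂_1 = 7 − 6 = 1, and the invariant factors of ∂_1 are all 1, so H_0 = Z.
  H_1: rank ker ∂_1 − rank ∂_2 = (21 − 6) − 13 = 2, and the invariant factors of ∂_2 are all 1, so H_1 = Z^2.
  H_2: rank ker ∂_2 − rank ∂_3 = (14 − 13) − 0 = 1, and there is no ∂_3, so H_2 = Z.

As a check, the Euler characteristic is 7 − 21 + 14 = 0, which agrees with 1 − 2 + 1 = 0.

H_0 = Z,  H_1 = Z^2,  H_2 = Z.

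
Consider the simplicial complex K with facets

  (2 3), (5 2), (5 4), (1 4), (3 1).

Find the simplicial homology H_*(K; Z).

K has 5 vertices, 5 edges.
rank ∂_0 = 0, rank ∂_1 = 4 ⇒ b_0 = 5 − 0 − 4 = 1; all invariant factors of ∂_1 are 1 so no torsion. So H_0 = Z.
rank ∂_1 = 4, rank ∂_2 = 0 ⇒ b_1 = 5 − 4 − 0 = 1. So H_1 = Z.

H_0 ≅ Z,  H_1 ≅ Z.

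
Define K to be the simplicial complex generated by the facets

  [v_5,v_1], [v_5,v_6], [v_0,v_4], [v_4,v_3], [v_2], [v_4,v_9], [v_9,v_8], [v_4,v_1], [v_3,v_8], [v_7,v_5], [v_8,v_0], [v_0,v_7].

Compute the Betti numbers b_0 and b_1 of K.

We work with the vertex ordering v_0 < v_1 < v_2 < v_3 < v_4 < v_5 < v_6 < v_7 < v_8 < v_9. The simplices of K, each written with vertices in increasing order, are:

  0-simplices (10): [v_0], [v_1], [v_2], [v_3], [v_4], [v_5], [v_6], [v_7], [v_8], [v_9]
  1-simplices (11): [v_0,v_4], [v_0,v_7], [v_0,v_8], [v_1,v_4], [v_1,v_5], [v_3,v_4], [v_3,v_8], [v_4,v_9], [v_5,v_6], [v_5,v_7], [v_8,v_9]

so the chain groups are C_0 ≅ Z^10, C_1 ≅ Z^11.

The boundary map ∂_1: C_1 → C_0 maps an edge to its endpoints' difference, ∂[p,q] = q − p. For instance
  ∂[v_5,v_6] = [v_6] − [v_5].
The 10×11 boundary matrix has rank 8 and Smith normal form diag(1,1,1,1,1,1,1,1).

Reading off H_k = ker ∂_k / im ∂_{k+1}:

  H_0: rank C_0 − rank ∂_1 = 10 − 8 = 2, and the invariant factors of ∂_1 are all 1, so H_0 ≅ Z^2.
  H_1: rank ker ∂_1 − rank ∂_2 = (11 − 8) − 0 = 3, and there is no ∂_2, so H_1 ≅ Z^3.

Hence the Betti numbers are b_0 = 2, b_1 = 3.

b_0 = 2, b_1 = 3.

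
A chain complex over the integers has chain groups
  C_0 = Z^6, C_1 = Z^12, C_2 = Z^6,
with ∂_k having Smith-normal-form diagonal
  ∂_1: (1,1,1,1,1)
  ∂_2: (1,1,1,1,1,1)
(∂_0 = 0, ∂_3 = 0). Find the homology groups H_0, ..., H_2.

H_0: b_0 = 6 − 0 − 5 = 1; torsion from ∂_1 factors > 1: none. So H_0 = Z.
H_1: b_1 = 12 − 5 − 6 = 1; torsion from ∂_2 factors > 1: none. So H_1 = Z.
H_2: b_2 = 6 − 6 − 0 = 0; torsion from ∂_3 factors > 1: none. So H_2 = 0.

H_0 = Z,  H_1 = Z,  H_2 = 0.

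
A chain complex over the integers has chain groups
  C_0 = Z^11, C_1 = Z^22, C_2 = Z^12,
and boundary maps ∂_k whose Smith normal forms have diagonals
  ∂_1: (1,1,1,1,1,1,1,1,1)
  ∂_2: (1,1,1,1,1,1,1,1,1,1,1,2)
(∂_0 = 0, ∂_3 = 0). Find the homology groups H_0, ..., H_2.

H_0: b_0 = 11 − 0 − 9 = 2; torsion from ∂_1 factors > 1: none. So H_0 ≅ Z^2.
H_1: b_1 = 22 − 9 − 12 = 1; torsion from ∂_2 factors > 1: [2]. So H_1 ≅ Z ⊕ Z/2.
H_2: b_2 = 12 − 12 − 0 = 0; torsion from ∂_3 factors > 1: none. So H_2 ≅ 0.

H_0 ≅ Z^2,  H_1 ≅ Z ⊕ Z/2,  H_2 = 0.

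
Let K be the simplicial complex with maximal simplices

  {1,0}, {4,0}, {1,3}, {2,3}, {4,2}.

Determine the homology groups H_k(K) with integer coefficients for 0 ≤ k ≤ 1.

Fix the vertex order 0 < 1 < 2 < 3 < 4 and write every simplex with vertices in increasing order. Then dim K = 1 and the simplices of K are:

  0-simplices (5): [0], [1], [2], [3], [4]
  1-simplices (5): [0,1], [0,4], [1,3], [2,3], [2,4]

giving chain groups C_0 ≅ Z^5, C_1 ≅ Z^5.

∂_1: C_1 → C_0 is given by ∂[p,q] = [q] − [p]. For instance
  ∂[2,3] = [3] − [2].
The 5×5 boundary matrix has rank 4 and Smith normal form diag(1,1,1,1).

Reading off H_k = ker ∂_k / im ∂_{k+1}:

  H_0: rank C_0 − rank ∂_1 = 5 − 4 = 1, and the invariant factors of ∂_1 are all 1, so H_0 = Z.
  H_1: rank ker ∂_1 − rank ∂_2 = (5 − 4) − 0 = 1, and there is no ∂_2, so H_1 = Z.

H_0 ≅ Z,  H_1 ≅ Z.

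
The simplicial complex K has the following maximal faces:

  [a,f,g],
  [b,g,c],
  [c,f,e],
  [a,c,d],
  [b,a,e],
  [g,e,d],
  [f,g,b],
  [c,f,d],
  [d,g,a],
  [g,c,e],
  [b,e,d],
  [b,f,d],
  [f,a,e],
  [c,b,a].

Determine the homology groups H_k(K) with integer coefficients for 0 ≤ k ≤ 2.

H_0 ≅ Z,  H_1 ≅ Z^2,  H_2 ≅ Z.

Order the vertices as a < b < c < d < e < f < g. Listing each simplex with vertices in this order, K has dimension 2 with simplices:

  0-simplices (7): a, b, c, d, e, f, g
  1-simplices (21): ab, ac, ad, ae, af, ag, bc, bd, be, bf, bg, cd, ce, cf, cg, de, df, dg, ef, eg, fg
  2-simplices (14): abc, abe, acd, adg, aef, afg, bcg, bde, bdf, bfg, cdf, cef, ceg, deg

so the chain groups are C_0 ≅ Z^7, C_1 ≅ Z^21, C_2 ≅ Z^14.

∂_1: C_1 → C_0 maps an edge to its endpoints' difference, ∂[p,q] = q − p.
The resulting 7×21 matrix has rank 6, and its Smith normal form has invariant factors (1,1,1,1,1,1).

Boundary ∂_2: C_2 → C_1 sends each 2-simplex [p,q,r] to [q,r] − [p,r] + [p,q]. For instance
  ∂aef = ef − af + ae,
  ∂abc = bc − ac + ab.
This gives a 21×14 integer matrix of rank 13; reducing to Smith normal form yields diagonal entries (1,1,1,1,1,1,1,1,1,1,1,1,1).

From H_k ≅ ker(∂_k) / im(∂_{k+1}) we obtain:

  H_0: rank C_0 − rank ∂_1 = 7 − 6 = 1, and the invariant factors of ∂_1 are all 1, so H_0 ≅ Z.
  H_1: rank ker ∂_1 − rank ∂_2 = (21 − 6) − 13 = 2, and the invariant factors of ∂_2 are all 1, so H_1 ≅ Z^2.
  H_2: rank ker ∂_2 − rank ∂_3 = (14 − 13) − 0 = 1, and there is no ∂_3, so H_2 ≅ Z.

(K is a triangulation of the torus T^2.)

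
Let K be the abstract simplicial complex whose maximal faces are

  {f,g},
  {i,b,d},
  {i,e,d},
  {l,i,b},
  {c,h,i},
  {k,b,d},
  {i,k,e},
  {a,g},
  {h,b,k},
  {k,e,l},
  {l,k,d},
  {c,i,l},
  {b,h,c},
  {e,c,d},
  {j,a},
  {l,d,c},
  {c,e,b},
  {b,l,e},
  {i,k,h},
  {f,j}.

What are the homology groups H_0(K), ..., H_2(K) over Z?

Fix the vertex order a < b < c < d < e < f < g < h < i < j < k < l and write every simplex with vertices in increasing order. Then dim K = 2 and the simplices of K are:

  0-simplices (12): a, b, c, d, e, f, g, h, i, j, k, l
  1-simplices (28): ag, aj, bc, bd, be, bh, bi, bk, bl, cd, ce, ch, ci, cl, de, di, dk, dl, ei, ek, el, fg, fj, hi, hk, ik, il, kl
  2-simplices (16): bce, bch, bdi, bdk, bel, bhk, bil, cde, cdl, chi, cil, dei, dkl, eik, ekl, hik

giving chain groups C_0 ≅ Z^12, C_1 ≅ Z^28, C_2 ≅ Z^16.

∂_1: C_1 → C_0 sends each edge [p,q] (with p < q) to q − p. For instance
  ∂dl = l − d.
This gives a 12×28 integer matrix of rank 10; reducing to Smith normal form yields diagonal entries (1,1,1,1,1,1,1,1,1,1).

Boundary ∂_2: C_2 → C_1 acts by ∂[p,q,r] = [q,r] − [p,r] + [p,q]. For instance
  ∂bdi = di − bi + bd,
  ∂cde = de − ce + cd.
As a 28×16 matrix over Z this has rank 15, with invariant factors (1,1,1,1,1,1,1,1,1,1,1,1,1,1,1).

Reading off H_k = ker ∂_k / im ∂_{k+1}:

  H_0: rank C_0 − rank ∂_1 = 12 − 10 = 2, and the invariant factors of ∂_1 are all 1, so H_0 ≅ Z^2.
  H_1: rank ker ∂_1 − rank ∂_2 = (28 − 10) − 15 = 3, and the invariant factors of ∂_2 are all 1, so H_1 ≅ Z^3.
  H_2: rank ker ∂_2 − rank ∂_3 = (16 − 15) − 0 = 1, and there is no ∂_3, so H_2 ≅ Z.

As a check, the Euler characteristic is 12 − 28 + 16 = 0, which agrees with 2 − 3 + 1 = 0.
(K is a triangulation of the disjoint union of the torus T^2 and the circle S^1.)

H_0 = Z^2,  H_1 = Z^3,  H_2 = Z.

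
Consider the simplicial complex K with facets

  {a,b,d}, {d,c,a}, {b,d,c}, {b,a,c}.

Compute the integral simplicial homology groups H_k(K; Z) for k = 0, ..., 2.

Fix the vertex order a < b < c < d and write every simplex with vertices in increasing order. Then dim K = 2 and the simplices of K are:

  0-simplices (4): a, b, c, d
  1-simplices (6): ab, ac, ad, bc, bd, cd
  2-simplices (4): abc, abd, acd, bcd

so the chain groups are C_0 ≅ Z^4, C_1 ≅ Z^6, C_2 ≅ Z^4.

The boundary map ∂_1: C_1 → C_0 is given by ∂[p,q] = [q] − [p]. For instance
  ∂bc = c − b.
The resulting 4×6 matrix has rank 3, and its Smith normal form has invariant factors (1,1,1).

∂_2: C_2 → C_1 sends each 2-simplex [p,q,r] to [q,r] − [p,r] + [p,q]. For instance
  ∂abc = bc − ac + ab,
  ∂acd = cd − ad + ac.
As a 6×4 matrix over Z this has rank 3, with invariant factors (1,1,1).

From H_k ≅ ker(∂_k) / im(∂_{k+1}) we obtain:

  H_0: rank C_0 − rank ∂_1 = 4 − 3 = 1, and the invariant factors of ∂_1 are all 1, so H_0 ≅ Z.
  H_1: rank ker ∂_1 − rank ∂_2 = (6 − 3) − 3 = 0, and the invariant factors of ∂_2 are all 1, so H_1 ≅ 0.
  H_2: rank ker ∂_2 − rank ∂_3 = (4 − 3) − 0 = 1, and there is no ∂_3, so H_2 ≅ Z.

As a check, the Euler characteristic is 4 − 6 + 4 = 2, which agrees with 1 − 0 + 1 = 2.

H_0 ≅ Z,  H_1 = 0,  H_2 ≅ Z.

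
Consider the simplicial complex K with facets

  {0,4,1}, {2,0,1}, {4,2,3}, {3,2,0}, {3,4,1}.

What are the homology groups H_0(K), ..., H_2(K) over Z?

Take the total order 0 < 1 < 2 < 3 < 4 on the vertex set. Then K (dimension 2) consists of the simplices:

  0-simplices (5): [0], [1], [2], [3], [4]
  1-simplices (10): [0,1], [0,2], [0,3], [0,4], [1,2], [1,3], [1,4], [2,3], [2,4], [3,4]
  2-simplices (5): [0,1,2], [0,1,4], [0,2,3], [1,3,4], [2,3,4]

so the chain groups are C_0 ≅ Z^5, C_1 ≅ Z^10, C_2 ≅ Z^5.

∂_1: C_1 → C_0 maps an edge to its endpoints' difference, ∂[p,q] = q − p. For instance
  ∂[1,2] = [2] − [1].
As a 5×10 matrix over Z this has rank 4, with invariant factors (1,1,1,1).

∂_2: C_2 → C_1 sends each 2-simplex [p,q,r] to [q,r] − [p,r] + [p,q]. For instance
  ∂[2,3,4] = [3,4] − [2,4] + [2,3],
  ∂[1,3,4] = [3,4] − [1,4] + [1,3].
The resulting 10×5 matrix has rank 5, and its Smith normal form has invariant factors (1,1,1,1,1).

From H_k ≅ ker(∂_k) / im(∂_{k+1}) we obtain:

  H_0: rank C_0 − rank ∂_1 = 5 − 4 = 1, and the invariant factors of ∂_1 are all 1, so H_0 = Z.
  H_1: rank ker ∂_1 − rank ∂_2 = (10 − 4) − 5 = 1, and the invariant factors of ∂_2 are all 1, so H_1 = Z.
  H_2: rank ker ∂_2 − rank ∂_3 = (5 − 5) − 0 = 0, and there is no ∂_3, so H_2 = 0.

As a check, the Euler characteristic is 5 − 10 + 5 = 0, which agrees with 1 − 1 + 0 = 0.
(K is a triangulation of the Möbius band.)

H_0 = Z,  H_1 = Z,  H_2 = 0.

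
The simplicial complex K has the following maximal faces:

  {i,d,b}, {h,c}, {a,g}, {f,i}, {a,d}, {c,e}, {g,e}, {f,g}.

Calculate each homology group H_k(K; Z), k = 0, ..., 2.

H_0 = Z,  H_1 = Z,  H_2 = 0.

K has 9 vertices, 10 edges, 1 triangle.
rank ∂_0 = 0, rank ∂_1 = 8 ⇒ b_0 = 9 − 0 − 8 = 1; all invariant factors of ∂_1 are 1 so no torsion. So H_0 = Z.
rank ∂_1 = 8, rank ∂_2 = 1 ⇒ b_1 = 10 − 8 − 1 = 1; all invariant factors of ∂_2 are 1 so no torsion. So H_1 = Z.
rank ∂_2 = 1, rank ∂_3 = 0 ⇒ b_2 = 1 − 1 − 0 = 0. So H_2 = 0.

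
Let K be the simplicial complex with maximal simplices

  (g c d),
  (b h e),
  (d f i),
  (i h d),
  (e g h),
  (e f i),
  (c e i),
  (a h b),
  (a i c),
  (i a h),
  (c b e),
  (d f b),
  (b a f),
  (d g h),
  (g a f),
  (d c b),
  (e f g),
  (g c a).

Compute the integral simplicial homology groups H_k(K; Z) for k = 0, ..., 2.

K has 9 vertices, 27 edges, 18 triangles.
rank ∂_0 = 0, rank ∂_1 = 8 ⇒ b_0 = 9 − 0 − 8 = 1; all invariant factors of ∂_1 are 1 so no torsion. So H_0 = Z.
rank ∂_1 = 8, rank ∂_2 = 17 ⇒ b_1 = 27 − 8 − 17 = 2; all invariant factors of ∂_2 are 1 so no torsion. So H_1 = Z^2.
rank ∂_2 = 17, rank ∂_3 = 0 ⇒ b_2 = 18 − 17 − 0 = 1. So H_2 = Z.

H_0 = Z,  H_1 = Z^2,  H_2 = Z.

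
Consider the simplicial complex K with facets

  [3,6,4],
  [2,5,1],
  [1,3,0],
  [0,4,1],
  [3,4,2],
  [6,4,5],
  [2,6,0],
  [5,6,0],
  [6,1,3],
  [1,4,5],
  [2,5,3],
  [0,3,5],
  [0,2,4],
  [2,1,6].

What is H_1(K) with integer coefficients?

Take the total order 0 < 1 < 2 < 3 < 4 < 5 < 6 on the vertex set. Then K (dimension 2) consists of the simplices:

  0-simplices (7): [0], [1], [2], [3], [4], [5], [6]
  1-simplices (21): [0,1], [0,2], [0,3], [0,4], [0,5], [0,6], [1,2], [1,3], [1,4], [1,5], [1,6], [2,3], [2,4], [2,5], [2,6], [3,4], [3,5], [3,6], [4,5], [4,6], [5,6]
  2-simplices (14): [0,1,3], [0,1,4], [0,2,4], [0,2,6], [0,3,5], [0,5,6], [1,2,5], [1,2,6], [1,3,6], [1,4,5], [2,3,4], [2,3,5], [3,4,6], [4,5,6]

so the chain groups are C_0 ≅ Z^7, C_1 ≅ Z^21, C_2 ≅ Z^14.

∂_1: C_1 → C_0 maps an edge to its endpoints' difference, ∂[p,q] = q − p. For instance
  ∂[1,4] = [4] − [1].
The 7×21 boundary matrix has rank 6 and Smith normal form diag(1,1,1,1,1,1).

The boundary map ∂_2: C_2 → C_1 acts by ∂[p,q,r] = [q,r] − [p,r] + [p,q]. For instance
  ∂[0,1,3] = [1,3] − [0,3] + [0,1],
  ∂[1,2,5] = [2,5] − [1,5] + [1,2].
As a 21×14 matrix over Z this has rank 13, with invariant factors (1,1,1,1,1,1,1,1,1,1,1,1,1).

Now H_k = ker ∂_k / im ∂_{k+1}, so:

  H_1: rank ker ∂_1 − rank ∂_2 = (21 − 6) − 13 = 2, and the invariant factors of ∂_2 are all 1, so H_1 = Z^2.

H_1 ≅ Z^2.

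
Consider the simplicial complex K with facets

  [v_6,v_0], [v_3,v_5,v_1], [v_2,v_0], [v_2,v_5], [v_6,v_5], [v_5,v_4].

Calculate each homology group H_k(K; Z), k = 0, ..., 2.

H_0 ≅ Z,  H_1 ≅ Z,  H_2 = 0.

Order the vertices as v_0 < v_1 < v_2 < v_3 < v_4 < v_5 < v_6. Listing each simplex with vertices in this order, K has dimension 2 with simplices:

  0-simplices (7): [v_0], [v_1], [v_2], [v_3], [v_4], [v_5], [v_6]
  1-simplices (8): [v_0,v_2], [v_0,v_6], [v_1,v_3], [v_1,v_5], [v_2,v_5], [v_3,v_5], [v_4,v_5], [v_5,v_6]
  2-simplices (1): [v_1,v_3,v_5]

giving chain groups C_0 ≅ Z^7, C_1 ≅ Z^8, C_2 ≅ Z^1.

The boundary map ∂_1: C_1 → C_0 maps an edge to its endpoints' difference, ∂[p,q] = q − p. For instance
  ∂[v_5,v_6] = [v_6] − [v_5].
The resulting 7×8 matrix has rank 6, and its Smith normal form has invariant factors (1,1,1,1,1,1).

The boundary map ∂_2: C_2 → C_1 sends each 2-simplex [p,q,r] to [q,r] − [p,r] + [p,q]. For instance
  ∂[v_1,v_3,v_5] = [v_3,v_5] − [v_1,v_5] + [v_1,v_3].
The resulting 8×1 matrix has rank 1, and its Smith normal form has invariant factors (1).

Computing H_k = (kernel of ∂_k) / (image of ∂_{k+1}):

  H_0: rank C_0 − rank ∂_1 = 7 − 6 = 1, and the invariant factors of ∂_1 are all 1, so H_0 ≅ Z.
  H_1: rank ker ∂_1 − rank ∂_2 = (8 − 6) − 1 = 1, and the invariant factors of ∂_2 are all 1, so H_1 ≅ Z.
  H_2: rank ker ∂_2 − rank ∂_3 = (1 − 1) − 0 = 0, and there is no ∂_3, so H_2 ≅ 0.

As a check, the Euler characteristic is 7 − 8 + 1 = 0, which agrees with 1 − 1 + 0 = 0.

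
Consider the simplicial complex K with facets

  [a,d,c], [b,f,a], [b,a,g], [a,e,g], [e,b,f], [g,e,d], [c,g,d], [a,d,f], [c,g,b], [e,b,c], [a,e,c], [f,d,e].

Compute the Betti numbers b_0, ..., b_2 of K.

b_0 = 1, b_1 = 0, b_2 = 0.

We work with the vertex ordering a < b < c < d < e < f < g. The simplices of K, each written with vertices in increasing order, are:

  0-simplices (7): a, b, c, d, e, f, g
  1-simplices (18): ab, ac, ad, ae, af, ag, bc, be, bf, bg, cd, ce, cg, de, df, dg, ef, eg
  2-simplices (12): abf, abg, acd, ace, adf, aeg, bce, bcg, bef, cdg, def, deg

giving chain groups C_0 ≅ Z^7, C_1 ≅ Z^18, C_2 ≅ Z^12.

The boundary map ∂_1: C_1 → C_0 sends each edge [p,q] (with p < q) to q − p. For instance
  ∂dg = g − d.
This gives a 7×18 integer matrix of rank 6; reducing to Smith normal form yields diagonal entries (1,1,1,1,1,1).

∂_2: C_2 → C_1 maps a triangle to the signed sum of its edges. For instance
  ∂bef = ef − bf + be,
  ∂adf = df − af + ad.
The 18×12 boundary matrix has rank 12 and Smith normal form diag(1,1,1,1,1,1,1,1,1,1,1,2).

Reading off H_k = ker ∂_k / im ∂_{k+1}:

  H_0: rank C_0 − rank ∂_1 = 7 − 6 = 1, and the invariant factors of ∂_1 are all 1, so H_0 = Z.
  H_1: rank ker ∂_1 − rank ∂_2 = (18 − 6) − 12 = 0, and ∂_2 has invariant factor 2 > 1, so H_1 = Z/2Z.
  H_2: rank ker ∂_2 − rank ∂_3 = (12 − 12) − 0 = 0, and there is no ∂_3, so H_2 = 0.

Hence the Betti numbers are b_0 = 1, b_1 = 0, b_2 = 0.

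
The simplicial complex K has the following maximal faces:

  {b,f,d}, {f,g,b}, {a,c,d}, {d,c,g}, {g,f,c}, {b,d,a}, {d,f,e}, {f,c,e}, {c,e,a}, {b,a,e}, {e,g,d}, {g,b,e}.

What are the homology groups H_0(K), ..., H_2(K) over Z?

We work with the vertex ordering a < b < c < d < e < f < g. The simplices of K, each written with vertices in increasing order, are:

  0-simplices (7): a, b, c, d, e, f, g
  1-simplices (18): ab, ac, ad, ae, bd, be, bf, bg, cd, ce, cf, cg, de, df, dg, ef, eg, fg
  2-simplices (12): abd, abe, acd, ace, bdf, beg, bfg, cdg, cef, cfg, def, deg

giving chain groups C_0 ≅ Z^7, C_1 ≅ Z^18, C_2 ≅ Z^12.

Boundary ∂_1: C_1 → C_0 sends each edge [p,q] (with p < q) to q − p. For instance
  ∂dg = g − d.
The 7×18 boundary matrix has rank 6 and Smith normal form diag(1,1,1,1,1,1).

Boundary ∂_2: C_2 → C_1 maps a triangle to the signed sum of its edges. For instance
  ∂abd = bd − ad + ab,
  ∂beg = eg − bg + be.
As a 18×12 matrix over Z this has rank 12, with invariant factors (1,1,1,1,1,1,1,1,1,1,1,2).

Now H_k = ker ∂_k / im ∂_{k+1}, so:

  H_0: rank C_0 − rank ∂_1 = 7 − 6 = 1, and the invariant factors of ∂_1 are all 1, so H_0 = Z.
  H_1: rank ker ∂_1 − rank ∂_2 = (18 − 6) − 12 = 0, and ∂_2 has invariant factor 2 > 1, so H_1 = Z/2.
  H_2: rank ker ∂_2 − rank ∂_3 = (12 − 12) − 0 = 0, and there is no ∂_3, so H_2 = 0.

As a check, the Euler characteristic is 7 − 18 + 12 = 1, which agrees with 1 − 0 + 0 = 1.

H_0 = Z,  H_1 = Z/2,  H_2 = 0.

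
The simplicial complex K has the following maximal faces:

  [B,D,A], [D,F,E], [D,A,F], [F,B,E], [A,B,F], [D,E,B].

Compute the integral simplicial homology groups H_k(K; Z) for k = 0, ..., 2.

We work with the vertex ordering A < B < D < E < F. The simplices of K, each written with vertices in increasing order, are:

  0-simplices (5): A, B, D, E, F
  1-simplices (9): AB, AD, AF, BD, BE, BF, DE, DF, EF
  2-simplices (6): ABD, ABF, ADF, BDE, BEF, DEF

so the chain groups are C_0 ≅ Z^5, C_1 ≅ Z^9, C_2 ≅ Z^6.

The boundary map ∂_1: C_1 → C_0 is given by ∂[p,q] = [q] − [p]. For instance
  ∂DF = F − D.
The 5×9 boundary matrix has rank 4 and Smith normal form diag(1,1,1,1).

∂_2: C_2 → C_1 maps a triangle to the signed sum of its edges. For instance
  ∂BDE = DE − BE + BD,
  ∂ADF = DF − AF + AD.
The resulting 9×6 matrix has rank 5, and its Smith normal form has invariant factors (1,1,1,1,1).

Computing H_k = (kernel of ∂_k) / (image of ∂_{k+1}):

  H_0: rank C_0 − rank ∂_1 = 5 − 4 = 1, and the invariant factors of ∂_1 are all 1, so H_0 ≅ Z.
  H_1: rank ker ∂_1 − rank ∂_2 = (9 − 4) − 5 = 0, and the invariant factors of ∂_2 are all 1, so H_1 ≅ 0.
  H_2: rank ker ∂_2 − rank ∂_3 = (6 − 5) − 0 = 1, and there is no ∂_3, so H_2 ≅ Z.

H_0 = Z,  H_1 = 0,  H_2 = Z.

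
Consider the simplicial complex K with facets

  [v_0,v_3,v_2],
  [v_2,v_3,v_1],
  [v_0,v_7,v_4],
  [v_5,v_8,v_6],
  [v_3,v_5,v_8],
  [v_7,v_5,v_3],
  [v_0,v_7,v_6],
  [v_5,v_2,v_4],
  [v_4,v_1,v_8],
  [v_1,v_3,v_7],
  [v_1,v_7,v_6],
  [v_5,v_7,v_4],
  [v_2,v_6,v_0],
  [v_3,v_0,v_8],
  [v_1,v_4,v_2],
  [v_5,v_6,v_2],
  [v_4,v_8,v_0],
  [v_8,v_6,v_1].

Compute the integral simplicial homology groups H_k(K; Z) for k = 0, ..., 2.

H_0 ≅ Z,  H_1 ≅ Z^2,  H_2 ≅ Z.

Fix the vertex order v_0 < v_1 < v_2 < v_3 < v_4 < v_5 < v_6 < v_7 < v_8 and write every simplex with vertices in increasing order. Then dim K = 2 and the simplices of K are:

  0-simplices (9): [v_0], [v_1], [v_2], [v_3], [v_4], [v_5], [v_6], [v_7], [v_8]
  1-simplices (27): (27 of them)
  2-simplices (18): (18 of them)

Hence C_0 ≅ Z^9, C_1 ≅ Z^27, C_2 ≅ Z^18.

Boundary ∂_1: C_1 → C_0 sends each edge [p,q] (with p < q) to q − p. For instance
  ∂[v_5,v_6] = [v_6] − [v_5].
This gives a 9×27 integer matrix of rank 8; reducing to Smith normal form yields diagonal entries (1,1,1,1,1,1,1,1).

∂_2: C_2 → C_1 sends each 2-simplex [p,q,r] to [q,r] − [p,r] + [p,q]. For instance
  ∂[v_0,v_4,v_8] = [v_4,v_8] − [v_0,v_8] + [v_0,v_4],
  ∂[v_0,v_2,v_3] = [v_2,v_3] − [v_0,v_3] + [v_0,v_2].
As a 27×18 matrix over Z this has rank 17, with invariant factors (1,1,1,1,1,1,1,1,1,1,1,1,1,1,1,1,1).

Reading off H_k = ker ∂_k / im ∂_{k+1}:

  H_0: rank C_0 − rank ∂_1 = 9 − 8 = 1, and the invariant factors of ∂_1 are all 1, so H_0 ≅ Z.
  H_1: rank ker ∂_1 − rank ∂_2 = (27 − 8) − 17 = 2, and the invariant factors of ∂_2 are all 1, so H_1 ≅ Z^2.
  H_2: rank ker ∂_2 − rank ∂_3 = (18 − 17) − 0 = 1, and there is no ∂_3, so H_2 ≅ Z.

As a check, the Euler characteristic is 9 − 27 + 18 = 0, which agrees with 1 − 2 + 1 = 0.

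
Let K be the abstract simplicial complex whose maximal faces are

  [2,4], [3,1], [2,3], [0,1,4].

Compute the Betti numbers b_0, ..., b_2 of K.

b_0 = 1, b_1 = 1, b_2 = 0.

Order the vertices as 0 < 1 < 2 < 3 < 4. Listing each simplex with vertices in this order, K has dimension 2 with simplices:

  0-simplices (5): [0], [1], [2], [3], [4]
  1-simplices (6): [0,1], [0,4], [1,3], [1,4], [2,3], [2,4]
  2-simplices (1): [0,1,4]

so the chain groups are C_0 ≅ Z^5, C_1 ≅ Z^6, C_2 ≅ Z^1.

Boundary ∂_1: C_1 → C_0 sends each edge [p,q] (with p < q) to q − p. For instance
  ∂[2,3] = [3] − [2].
The resulting 5×6 matrix has rank 4, and its Smith normal form has invariant factors (1,1,1,1).

∂_2: C_2 → C_1 maps a triangle to the signed sum of its edges. For instance
  ∂[0,1,4] = [1,4] − [0,4] + [0,1].
The resulting 6×1 matrix has rank 1, and its Smith normal form has invariant factors (1).

Computing H_k = (kernel of ∂_k) / (image of ∂_{k+1}):

  H_0: rank C_0 − rank ∂_1 = 5 − 4 = 1, and the invariant factors of ∂_1 are all 1, so H_0 ≅ Z.
  H_1: rank ker ∂_1 − rank ∂_2 = (6 − 4) − 1 = 1, and the invariant factors of ∂_2 are all 1, so H_1 ≅ Z.
  H_2: rank ker ∂_2 − rank ∂_3 = (1 − 1) − 0 = 0, and there is no ∂_3, so H_2 ≅ 0.

As a check, the Euler characteristic is 5 − 6 + 1 = 0, which agrees with 1 − 1 + 0 = 0.

Hence the Betti numbers are b_0 = 1, b_1 = 1, b_2 = 0.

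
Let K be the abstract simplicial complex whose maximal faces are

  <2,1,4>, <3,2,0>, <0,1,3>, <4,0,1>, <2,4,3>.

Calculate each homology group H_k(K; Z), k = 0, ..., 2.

H_0 ≅ Z,  H_1 ≅ Z,  H_2 = 0.

Order the vertices as 0 < 1 < 2 < 3 < 4. Listing each simplex with vertices in this order, K has dimension 2 with simplices:

  0-simplices (5): [0], [1], [2], [3], [4]
  1-simplices (10): [0,1], [0,2], [0,3], [0,4], [1,2], [1,3], [1,4], [2,3], [2,4], [3,4]
  2-simplices (5): [0,1,3], [0,1,4], [0,2,3], [1,2,4], [2,3,4]

Hence C_0 ≅ Z^5, C_1 ≅ Z^10, C_2 ≅ Z^5.

Boundary ∂_1: C_1 → C_0 sends each edge [p,q] (with p < q) to q − p. For instance
  ∂[0,1] = [1] − [0].
The 5×10 boundary matrix has rank 4 and Smith normal form diag(1,1,1,1).

The boundary map ∂_2: C_2 → C_1 sends each 2-simplex [p,q,r] to [q,r] − [p,r] + [p,q]. For instance
  ∂[0,1,4] = [1,4] − [0,4] + [0,1],
  ∂[0,1,3] = [1,3] − [0,3] + [0,1].
The 10×5 boundary matrix has rank 5 and Smith normal form diag(1,1,1,1,1).

From H_k ≅ ker(∂_k) / im(∂_{k+1}) we obtain:

  H_0: rank C_0 − rank ∂_1 = 5 − 4 = 1, and the invariant factors of ∂_1 are all 1, so H_0 = Z.
  H_1: rank ker ∂_1 − rank ∂_2 = (10 − 4) − 5 = 1, and the invariant factors of ∂_2 are all 1, so H_1 = Z.
  H_2: rank ker ∂_2 − rank ∂_3 = (5 − 5) − 0 = 0, and there is no ∂_3, so H_2 = 0.

As a check, the Euler characteristic is 5 − 10 + 5 = 0, which agrees with 1 − 1 + 0 = 0.
(K is a triangulation of the Möbius band.)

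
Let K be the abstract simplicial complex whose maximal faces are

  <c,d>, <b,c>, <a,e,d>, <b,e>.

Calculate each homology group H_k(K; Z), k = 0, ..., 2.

H_0 ≅ Z,  H_1 ≅ Z,  H_2 = 0.

Fix the vertex order a < b < c < d < e and write every simplex with vertices in increasing order. Then dim K = 2 and the simplices of K are:

  0-simplices (5): a, b, c, d, e
  1-simplices (6): ad, ae, bc, be, cd, de
  2-simplices (1): ade

giving chain groups C_0 ≅ Z^5, C_1 ≅ Z^6, C_2 ≅ Z^1.

The boundary map ∂_1: C_1 → C_0 maps an edge to its endpoints' difference, ∂[p,q] = q − p.
The resulting 5×6 matrix has rank 4, and its Smith normal form has invariant factors (1,1,1,1).

The boundary map ∂_2: C_2 → C_1 maps a triangle to the signed sum of its edges. For instance
  ∂ade = de − ae + ad.
This gives a 6×1 integer matrix of rank 1; reducing to Smith normal form yields diagonal entries (1).

Now H_k = ker ∂_k / im ∂_{k+1}, so:

  H_0: rank C_0 − rank ∂_1 = 5 − 4 = 1, and the invariant factors of ∂_1 are all 1, so H_0 = Z.
  H_1: rank ker ∂_1 − rank ∂_2 = (6 − 4) − 1 = 1, and the invariant factors of ∂_2 are all 1, so H_1 = Z.
  H_2: rank ker ∂_2 − rank ∂_3 = (1 − 1) − 0 = 0, and there is no ∂_3, so H_2 = 0.

As a check, the Euler characteristic is 5 − 6 + 1 = 0, which agrees with 1 − 1 + 0 = 0.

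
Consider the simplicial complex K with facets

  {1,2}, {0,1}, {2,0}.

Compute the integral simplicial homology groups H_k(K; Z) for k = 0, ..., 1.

H_0 ≅ Z,  H_1 ≅ Z.

Fix the vertex order 0 < 1 < 2 and write every simplex with vertices in increasing order. Then dim K = 1 and the simplices of K are:

  0-simplices (3): [0], [1], [2]
  1-simplices (3): [0,1], [0,2], [1,2]

giving chain groups C_0 ≅ Z^3, C_1 ≅ Z^3.

∂_1: C_1 → C_0 maps an edge to its endpoints' difference, ∂[p,q] = q − p. For instance
  ∂[1,2] = [2] − [1].
This gives a 3×3 integer matrix of rank 2; reducing to Smith normal form yields diagonal entries (1,1).

From H_k ≅ ker(∂_k) / im(∂_{k+1}) we obtain:

  H_0: rank C_0 − rank ∂_1 = 3 − 2 = 1, and the invariant factors of ∂_1 are all 1, so H_0 ≅ Z.
  H_1: rank ker ∂_1 − rank ∂_2 = (3 − 2) − 0 = 1, and there is no ∂_2, so H_1 ≅ Z.

(K is a triangulation of the circle S^1.)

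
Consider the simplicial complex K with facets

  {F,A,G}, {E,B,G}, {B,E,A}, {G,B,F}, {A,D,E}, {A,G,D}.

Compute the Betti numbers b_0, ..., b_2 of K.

We work with the vertex ordering A < B < D < E < F < G. The simplices of K, each written with vertices in increasing order, are:

  0-simplices (6): A, B, D, E, F, G
  1-simplices (12): AB, AD, AE, AF, AG, BE, BF, BG, DE, DG, EG, FG
  2-simplices (6): ABE, ADE, ADG, AFG, BEG, BFG

so the chain groups are C_0 ≅ Z^6, C_1 ≅ Z^12, C_2 ≅ Z^6.

∂_1: C_1 → C_0 is given by ∂[p,q] = [q] − [p]. For instance
  ∂BG = G − B.
As a 6×12 matrix over Z this has rank 5, with invariant factors (1,1,1,1,1).

The boundary map ∂_2: C_2 → C_1 sends each 2-simplex [p,q,r] to [q,r] − [p,r] + [p,q]. For instance
  ∂BEG = EG − BG + BE,
  ∂ABE = BE − AE + AB.
The 12×6 boundary matrix has rank 6 and Smith normal form diag(1,1,1,1,1,1).

From H_k ≅ ker(∂_k) / im(∂_{k+1}) we obtain:

  H_0: rank C_0 − rank ∂_1 = 6 − 5 = 1, and the invariant factors of ∂_1 are all 1, so H_0 = Z.
  H_1: rank ker ∂_1 − rank ∂_2 = (12 − 5) − 6 = 1, and the invariant factors of ∂_2 are all 1, so H_1 = Z.
  H_2: rank ker ∂_2 − rank ∂_3 = (6 − 6) − 0 = 0, and there is no ∂_3, so H_2 = 0.

As a check, the Euler characteristic is 6 − 12 + 6 = 0, which agrees with 1 − 1 + 0 = 0.

Hence the Betti numbers are b_0 = 1, b_1 = 1, b_2 = 0.

b_0 = 1, b_1 = 1, b_2 = 0.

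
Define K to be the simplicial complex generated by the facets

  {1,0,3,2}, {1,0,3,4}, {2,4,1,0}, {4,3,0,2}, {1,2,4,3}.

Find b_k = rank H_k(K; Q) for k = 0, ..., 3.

K has 5 vertices, 10 edges, 10 triangles, 5 3-simplices.
rank ∂_0 = 0, rank ∂_1 = 4 ⇒ b_0 = 5 − 0 − 4 = 1; all invariant factors of ∂_1 are 1 so no torsion. So H_0 = Z.
rank ∂_1 = 4, rank ∂_2 = 6 ⇒ b_1 = 10 − 4 − 6 = 0; all invariant factors of ∂_2 are 1 so no torsion. So H_1 = 0.
rank ∂_2 = 6, rank ∂_3 = 4 ⇒ b_2 = 10 − 6 − 4 = 0; all invariant factors of ∂_3 are 1 so no torsion. So H_2 = 0.
rank ∂_3 = 4, rank ∂_4 = 0 ⇒ b_3 = 5 − 4 − 0 = 1. So H_3 = Z.

b_0 = 1, b_1 = 0, b_2 = 0, b_3 = 1.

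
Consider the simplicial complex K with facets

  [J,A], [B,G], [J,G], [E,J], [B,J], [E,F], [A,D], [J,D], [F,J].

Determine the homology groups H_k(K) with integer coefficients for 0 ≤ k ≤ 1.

We work with the vertex ordering A < B < D < E < F < G < J. The simplices of K, each written with vertices in increasing order, are:

  0-simplices (7): A, B, D, E, F, G, J
  1-simplices (9): AD, AJ, BG, BJ, DJ, EF, EJ, FJ, GJ

so the chain groups are C_0 ≅ Z^7, C_1 ≅ Z^9.

The boundary map ∂_1: C_1 → C_0 sends each edge [p,q] (with p < q) to q − p. For instance
  ∂AD = D − A.
The 7×9 boundary matrix has rank 6 and Smith normal form diag(1,1,1,1,1,1).

Computing H_k = (kernel of ∂_k) / (image of ∂_{k+1}):

  H_0: rank C_0 − rank ∂_1 = 7 − 6 = 1, and the invariant factors of ∂_1 are all 1, so H_0 ≅ Z.
  H_1: rank ker ∂_1 − rank ∂_2 = (9 − 6) − 0 = 3, and there is no ∂_2, so H_1 ≅ Z^3.

(K is a triangulation of a wedge of 3 circles.)

H_0 ≅ Z,  H_1 ≅ Z^3.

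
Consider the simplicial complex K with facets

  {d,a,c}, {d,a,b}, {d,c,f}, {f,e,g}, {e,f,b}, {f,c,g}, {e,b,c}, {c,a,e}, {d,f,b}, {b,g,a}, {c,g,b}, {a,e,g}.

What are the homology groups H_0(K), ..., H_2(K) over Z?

H_0 ≅ Z,  H_1 ≅ Z/2,  H_2 = 0.

K has 7 vertices, 18 edges, 12 triangles.
rank ∂_0 = 0, rank ∂_1 = 6 ⇒ b_0 = 7 − 0 − 6 = 1; all invariant factors of ∂_1 are 1 so no torsion. So H_0 = Z.
rank ∂_1 = 6, rank ∂_2 = 12 ⇒ b_1 = 18 − 6 − 12 = 0; ∂_2 has invariant factor(s) [2] giving torsion. So H_1 = Z/2.
rank ∂_2 = 12, rank ∂_3 = 0 ⇒ b_2 = 12 − 12 − 0 = 0. So H_2 = 0.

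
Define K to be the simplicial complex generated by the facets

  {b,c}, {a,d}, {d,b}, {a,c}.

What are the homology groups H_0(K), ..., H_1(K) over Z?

H_0 = Z,  H_1 = Z.

We work with the vertex ordering a < b < c < d. The simplices of K, each written with vertices in increasing order, are:

  0-simplices (4): a, b, c, d
  1-simplices (4): ac, ad, bc, bd

giving chain groups C_0 ≅ Z^4, C_1 ≅ Z^4.

∂_1: C_1 → C_0 sends each edge [p,q] (with p < q) to q − p.
The 4×4 boundary matrix has rank 3 and Smith normal form diag(1,1,1).

Computing H_k = (kernel of ∂_k) / (image of ∂_{k+1}):

  H_0: rank C_0 − rank ∂_1 = 4 − 3 = 1, and the invariant factors of ∂_1 are all 1, so H_0 ≅ Z.
  H_1: rank ker ∂_1 − rank ∂_2 = (4 − 3) − 0 = 1, and there is no ∂_2, so H_1 ≅ Z.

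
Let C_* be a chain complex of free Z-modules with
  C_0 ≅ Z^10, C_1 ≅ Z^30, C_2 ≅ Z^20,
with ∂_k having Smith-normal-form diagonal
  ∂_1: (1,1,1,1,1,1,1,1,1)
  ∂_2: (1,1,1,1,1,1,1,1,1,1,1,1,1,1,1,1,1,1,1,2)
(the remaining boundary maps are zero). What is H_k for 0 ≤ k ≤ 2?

H_0 ≅ Z,  H_1 ≅ Z ⊕ Z/2,  H_2 = 0.

H_0: b_0 = 10 − 0 − 9 = 1; torsion from ∂_1 factors > 1: none. So H_0 ≅ Z.
H_1: b_1 = 30 − 9 − 20 = 1; torsion from ∂_2 factors > 1: [2]. So H_1 ≅ Z ⊕ Z/2.
H_2: b_2 = 20 − 20 − 0 = 0; torsion from ∂_3 factors > 1: none. So H_2 ≅ 0.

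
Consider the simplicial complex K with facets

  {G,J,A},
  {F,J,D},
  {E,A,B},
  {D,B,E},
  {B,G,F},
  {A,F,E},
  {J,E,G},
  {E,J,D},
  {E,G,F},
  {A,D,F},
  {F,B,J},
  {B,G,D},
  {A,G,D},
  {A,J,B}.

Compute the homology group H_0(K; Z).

H_0 ≅ Z.

K has 7 vertices, 21 edges, 14 triangles.
rank ∂_0 = 0, rank ∂_1 = 6 ⇒ b_0 = 7 − 0 − 6 = 1; all invariant factors of ∂_1 are 1 so no torsion. So H_0 = Z.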